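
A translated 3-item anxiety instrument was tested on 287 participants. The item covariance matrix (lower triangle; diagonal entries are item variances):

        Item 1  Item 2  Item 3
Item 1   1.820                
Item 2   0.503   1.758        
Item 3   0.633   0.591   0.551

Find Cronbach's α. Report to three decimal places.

Cronbach's α = 0.683

Σσ²ᵢ = 1.820 + 1.758 + 0.551 = 4.129
Sum of off-diagonal covariances = 1.727
σ²_T = 4.129 + 2 × 1.727 = 7.583
α = (k/(k−1))·(1 − Σσ²ᵢ/σ²_T) = (3/2)·(1 − 4.129/7.583) = 0.683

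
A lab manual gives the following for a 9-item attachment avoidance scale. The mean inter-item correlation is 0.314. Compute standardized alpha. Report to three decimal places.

Standardized α = k·r̄ / (1 + (k−1)·r̄) = 9 × 0.314 / (1 + 8 × 0.314)
  = 2.8260 / 3.5120 = 0.805

α = 0.805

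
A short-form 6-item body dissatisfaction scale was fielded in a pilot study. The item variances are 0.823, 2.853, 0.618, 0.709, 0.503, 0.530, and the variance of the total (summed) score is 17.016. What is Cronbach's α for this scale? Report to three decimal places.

α = 0.774

ΣVar(i) = 0.823 + 2.853 + 0.618 + 0.709 + 0.503 + 0.530 = 6.036
α = (k/(k−1))·(1 − ΣVar(i)/σ²_total) = (6/5)·(1 − 6.036/17.016) = 0.774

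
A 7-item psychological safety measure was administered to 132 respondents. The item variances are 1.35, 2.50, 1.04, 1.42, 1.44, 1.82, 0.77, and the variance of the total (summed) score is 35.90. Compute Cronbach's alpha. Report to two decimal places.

Σσ²ᵢ = 1.35 + 2.50 + 1.04 + 1.42 + 1.44 + 1.82 + 0.77 = 10.34
α = (k/(k−1))·(1 − Σσ²ᵢ/total variance) = (7/6)·(1 − 10.34/35.90) = 0.83

Cronbach's alpha = 0.83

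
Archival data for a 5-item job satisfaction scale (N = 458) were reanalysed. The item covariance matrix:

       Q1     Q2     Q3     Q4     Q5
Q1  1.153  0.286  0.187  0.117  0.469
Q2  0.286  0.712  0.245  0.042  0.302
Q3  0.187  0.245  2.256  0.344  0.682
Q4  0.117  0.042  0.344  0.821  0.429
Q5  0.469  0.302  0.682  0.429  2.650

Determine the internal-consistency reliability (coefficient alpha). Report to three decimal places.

Σσ²ᵢ = 1.153 + 0.712 + 2.256 + 0.821 + 2.650 = 7.592
Σ_{i<j} σ_ij = 3.103
Var(T) = 7.592 + 2 × 3.103 = 13.798
α = (k/(k−1))·(1 − Σσ²ᵢ/Var(T)) = (5/4)·(1 − 7.592/13.798) = 0.562

α = 0.562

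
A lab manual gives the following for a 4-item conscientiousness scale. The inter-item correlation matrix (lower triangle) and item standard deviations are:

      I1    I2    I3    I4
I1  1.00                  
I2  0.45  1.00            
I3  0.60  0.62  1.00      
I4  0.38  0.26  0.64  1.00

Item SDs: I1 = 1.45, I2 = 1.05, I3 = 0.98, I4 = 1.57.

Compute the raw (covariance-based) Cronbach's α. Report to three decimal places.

Σσ²ᵢ = 1.45² + 1.05² + 0.98² + 1.57² = 6.6303
Covariances σ_ij = r_ij · s_i · s_j:
  σ(I1,I2) = 0.45 × 1.45 × 1.05 = 0.6851
  σ(I1,I3) = 0.60 × 1.45 × 0.98 = 0.8526
  σ(I1,I4) = 0.38 × 1.45 × 1.57 = 0.8651
  σ(I2,I3) = 0.62 × 1.05 × 0.98 = 0.6380
  σ(I2,I4) = 0.26 × 1.05 × 1.57 = 0.4286
  σ(I3,I4) = 0.64 × 0.98 × 1.57 = 0.9847
σ²_T = Σσ²ᵢ + 2·Σσ_ij = 6.6303 + 2 × 4.4541 = 15.5385
α = (4/3)·(1 − 6.6303/15.5385) = 0.764

Cronbach's α = 0.764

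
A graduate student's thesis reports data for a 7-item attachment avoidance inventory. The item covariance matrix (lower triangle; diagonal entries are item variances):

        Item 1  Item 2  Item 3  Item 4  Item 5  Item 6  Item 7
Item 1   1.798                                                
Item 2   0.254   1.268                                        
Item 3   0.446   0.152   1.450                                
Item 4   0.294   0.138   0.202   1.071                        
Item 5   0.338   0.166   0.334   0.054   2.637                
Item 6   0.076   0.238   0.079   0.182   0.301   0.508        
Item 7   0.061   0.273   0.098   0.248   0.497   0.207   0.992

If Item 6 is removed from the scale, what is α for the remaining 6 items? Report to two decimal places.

Remaining items: Item 1, Item 2, Item 3, Item 4, Item 5, Item 7 (k = 6).
sum of item variances = 1.798 + 1.268 + 1.450 + 1.071 + 2.637 + 0.992 = 9.216
total variance = 9.216 + 2 × 3.555 = 16.326
α (item deleted) = (6/5)·(1 − 9.216/16.326) = 0.52

α = 0.52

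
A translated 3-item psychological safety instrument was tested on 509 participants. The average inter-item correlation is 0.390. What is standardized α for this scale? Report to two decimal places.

standardized α = 0.66

Standardized α = k·r̄ / (1 + (k−1)·r̄) = 3 × 0.390 / (1 + 2 × 0.390)
  = 1.1700 / 1.7800 = 0.66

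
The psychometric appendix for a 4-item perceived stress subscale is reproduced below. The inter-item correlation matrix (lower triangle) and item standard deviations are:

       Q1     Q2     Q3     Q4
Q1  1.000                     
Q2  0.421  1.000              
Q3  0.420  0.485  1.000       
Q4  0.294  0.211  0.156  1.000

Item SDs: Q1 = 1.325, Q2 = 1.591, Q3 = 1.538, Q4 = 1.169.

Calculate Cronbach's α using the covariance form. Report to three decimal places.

Cronbach's α = 0.671

Σσ²ᵢ = 1.325² + 1.591² + 1.538² + 1.169² = 8.0189
Covariances σ_ij = r_ij · s_i · s_j:
  σ(Q1,Q2) = 0.421 × 1.325 × 1.591 = 0.8875
  σ(Q1,Q3) = 0.420 × 1.325 × 1.538 = 0.8559
  σ(Q1,Q4) = 0.294 × 1.325 × 1.169 = 0.4554
  σ(Q2,Q3) = 0.485 × 1.591 × 1.538 = 1.1868
  σ(Q2,Q4) = 0.211 × 1.591 × 1.169 = 0.3924
  σ(Q3,Q4) = 0.156 × 1.538 × 1.169 = 0.2805
σ²_T = Σσ²ᵢ + 2·Σσ_ij = 8.0189 + 2 × 4.0585 = 16.1359
α = (4/3)·(1 − 8.0189/16.1359) = 0.671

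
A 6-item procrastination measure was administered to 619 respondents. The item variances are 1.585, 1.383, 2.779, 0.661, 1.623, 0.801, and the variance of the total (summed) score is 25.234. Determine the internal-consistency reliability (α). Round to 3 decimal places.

sum of item variances = 1.585 + 1.383 + 2.779 + 0.661 + 1.623 + 0.801 = 8.832
α = (k/(k−1))·(1 − sum of item variances/Var(T)) = (6/5)·(1 − 8.832/25.234) = 0.780

α = 0.780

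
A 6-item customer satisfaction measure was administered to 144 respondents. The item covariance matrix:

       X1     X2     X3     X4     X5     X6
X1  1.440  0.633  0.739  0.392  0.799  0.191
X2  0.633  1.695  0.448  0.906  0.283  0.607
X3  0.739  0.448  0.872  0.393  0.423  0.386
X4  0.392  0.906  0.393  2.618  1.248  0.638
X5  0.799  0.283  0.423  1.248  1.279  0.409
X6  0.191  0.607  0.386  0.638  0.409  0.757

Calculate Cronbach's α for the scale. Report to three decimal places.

Σσ²ᵢ = 1.440 + 1.695 + 0.872 + 2.618 + 1.279 + 0.757 = 8.661
Σ_{i<j} σ_ij = 8.495
total variance = 8.661 + 2 × 8.495 = 25.651
α = (k/(k−1))·(1 − Σσ²ᵢ/total variance) = (6/5)·(1 − 8.661/25.651) = 0.795

α = 0.795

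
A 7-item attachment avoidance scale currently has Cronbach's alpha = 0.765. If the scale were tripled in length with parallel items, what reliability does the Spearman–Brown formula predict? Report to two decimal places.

predicted reliability = 0.91

Length factor m = 3
α' = m·α / (1 + (m−1)·α)
   = 3 × 0.765 / (1 + (3 − 1) × 0.765)
   = 2.2950 / 2.5300 = 0.91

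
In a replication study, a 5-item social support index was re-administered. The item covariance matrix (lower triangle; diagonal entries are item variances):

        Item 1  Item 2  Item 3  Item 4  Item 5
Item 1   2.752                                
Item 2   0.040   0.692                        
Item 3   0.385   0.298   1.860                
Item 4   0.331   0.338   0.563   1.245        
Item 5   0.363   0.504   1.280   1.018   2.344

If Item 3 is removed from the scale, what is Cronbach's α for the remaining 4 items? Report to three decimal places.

Remaining items: Item 1, Item 2, Item 4, Item 5 (k = 4).
Σσᵢ² = 2.752 + 0.692 + 1.245 + 2.344 = 7.033
σ²_total = 7.033 + 2 × 2.594 = 12.221
α (item deleted) = (4/3)·(1 − 7.033/12.221) = 0.566

α = 0.566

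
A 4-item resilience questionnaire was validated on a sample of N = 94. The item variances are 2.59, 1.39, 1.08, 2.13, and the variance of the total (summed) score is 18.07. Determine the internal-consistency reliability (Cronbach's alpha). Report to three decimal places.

α = 0.803

Σσᵢ² = 2.59 + 1.39 + 1.08 + 2.13 = 7.19
α = (k/(k−1))·(1 − Σσᵢ²/total variance) = (4/3)·(1 − 7.19/18.07) = 0.803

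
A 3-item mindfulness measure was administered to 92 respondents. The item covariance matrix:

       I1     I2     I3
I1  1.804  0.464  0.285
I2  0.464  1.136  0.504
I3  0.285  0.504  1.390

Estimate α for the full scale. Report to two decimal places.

sum of item variances = 1.804 + 1.136 + 1.390 = 4.330
Σ_{i<j} σ_ij = 1.253
σ²_total = 4.330 + 2 × 1.253 = 6.836
α = (k/(k−1))·(1 − sum of item variances/σ²_total) = (3/2)·(1 − 4.330/6.836) = 0.55

α = 0.55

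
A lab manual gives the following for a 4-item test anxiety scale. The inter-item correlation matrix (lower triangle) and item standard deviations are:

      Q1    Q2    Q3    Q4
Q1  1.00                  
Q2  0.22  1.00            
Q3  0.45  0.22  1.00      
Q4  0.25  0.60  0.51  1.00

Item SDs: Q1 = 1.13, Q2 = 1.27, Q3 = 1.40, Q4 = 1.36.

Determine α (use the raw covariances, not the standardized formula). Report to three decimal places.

α = 0.710

Σσ²ᵢ = 1.13² + 1.27² + 1.40² + 1.36² = 6.6994
Covariances σ_ij = r_ij · s_i · s_j:
  σ(Q1,Q2) = 0.22 × 1.13 × 1.27 = 0.3157
  σ(Q1,Q3) = 0.45 × 1.13 × 1.40 = 0.7119
  σ(Q1,Q4) = 0.25 × 1.13 × 1.36 = 0.3842
  σ(Q2,Q3) = 0.22 × 1.27 × 1.40 = 0.3912
  σ(Q2,Q4) = 0.60 × 1.27 × 1.36 = 1.0363
  σ(Q3,Q4) = 0.51 × 1.40 × 1.36 = 0.9710
σ²_T = Σσ²ᵢ + 2·Σσ_ij = 6.6994 + 2 × 3.8103 = 14.3200
α = (4/3)·(1 − 6.6994/14.3200) = 0.710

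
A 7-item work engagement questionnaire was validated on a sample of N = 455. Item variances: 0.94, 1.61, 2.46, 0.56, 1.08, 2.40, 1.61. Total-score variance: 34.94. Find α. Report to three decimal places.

ΣVar(i) = 0.94 + 1.61 + 2.46 + 0.56 + 1.08 + 2.40 + 1.61 = 10.66
α = (k/(k−1))·(1 − ΣVar(i)/total variance) = (7/6)·(1 − 10.66/34.94) = 0.811

α = 0.811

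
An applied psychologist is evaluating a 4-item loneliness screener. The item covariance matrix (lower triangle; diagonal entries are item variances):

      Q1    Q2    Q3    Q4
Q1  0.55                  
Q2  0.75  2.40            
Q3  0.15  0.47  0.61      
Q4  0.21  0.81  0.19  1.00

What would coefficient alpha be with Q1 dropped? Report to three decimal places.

Remaining items: Q2, Q3, Q4 (k = 3).
ΣVar(i) = 2.40 + 0.61 + 1.00 = 4.01
Var(T) = 4.01 + 2 × 1.47 = 6.95
α (item deleted) = (3/2)·(1 − 4.01/6.95) = 0.635

α = 0.635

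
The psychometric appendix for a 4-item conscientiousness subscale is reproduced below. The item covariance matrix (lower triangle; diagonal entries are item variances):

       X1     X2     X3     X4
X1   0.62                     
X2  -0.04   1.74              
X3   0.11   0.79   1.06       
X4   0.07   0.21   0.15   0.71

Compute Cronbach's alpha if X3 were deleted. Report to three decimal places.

Remaining items: X1, X2, X4 (k = 3).
Σσ²ᵢ = 0.62 + 1.74 + 0.71 = 3.07
Var(T) = 3.07 + 2 × 0.24 = 3.55
α (item deleted) = (3/2)·(1 − 3.07/3.55) = 0.203

Cronbach's alpha = 0.203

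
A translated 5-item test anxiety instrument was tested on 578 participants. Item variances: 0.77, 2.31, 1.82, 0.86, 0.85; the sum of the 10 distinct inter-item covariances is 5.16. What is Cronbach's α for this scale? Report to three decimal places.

α = 0.762

sum of item variances = 0.77 + 2.31 + 1.82 + 0.86 + 0.85 = 6.61
Sum of distinct covariances = 5.16
σ²_T = sum of item variances + 2·Σcov = 6.61 + 2 × 5.16 = 16.93
α = (5/4)·(1 − 6.61/16.93) = 0.762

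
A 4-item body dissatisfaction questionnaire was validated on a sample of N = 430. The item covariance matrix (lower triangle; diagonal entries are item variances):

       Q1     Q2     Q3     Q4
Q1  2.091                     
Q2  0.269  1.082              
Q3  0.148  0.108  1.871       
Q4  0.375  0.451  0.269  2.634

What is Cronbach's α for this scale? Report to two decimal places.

sum of item variances = 2.091 + 1.082 + 1.871 + 2.634 = 7.678
Sum of the distinct covariances = 1.620
σ²_total = 7.678 + 2 × 1.620 = 10.918
α = (k/(k−1))·(1 − sum of item variances/σ²_total) = (4/3)·(1 − 7.678/10.918) = 0.40

α = 0.40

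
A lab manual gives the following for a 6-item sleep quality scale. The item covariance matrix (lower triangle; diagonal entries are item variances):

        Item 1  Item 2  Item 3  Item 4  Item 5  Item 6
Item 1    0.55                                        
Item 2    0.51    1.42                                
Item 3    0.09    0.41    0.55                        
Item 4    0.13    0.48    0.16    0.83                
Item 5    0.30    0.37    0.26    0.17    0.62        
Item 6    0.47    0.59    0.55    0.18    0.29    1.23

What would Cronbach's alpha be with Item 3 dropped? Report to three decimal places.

Remaining items: Item 1, Item 2, Item 4, Item 5, Item 6 (k = 5).
sum of item variances = 0.55 + 1.42 + 0.83 + 0.62 + 1.23 = 4.65
Var(T) = 4.65 + 2 × 3.49 = 11.63
α (item deleted) = (5/4)·(1 − 4.65/11.63) = 0.750

Cronbach's alpha = 0.750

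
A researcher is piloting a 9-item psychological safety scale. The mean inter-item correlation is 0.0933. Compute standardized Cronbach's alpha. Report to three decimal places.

α = 0.481

Standardized α = k·r̄ / (1 + (k−1)·r̄) = 9 × 0.0933 / (1 + 8 × 0.0933)
  = 0.8397 / 1.7464 = 0.481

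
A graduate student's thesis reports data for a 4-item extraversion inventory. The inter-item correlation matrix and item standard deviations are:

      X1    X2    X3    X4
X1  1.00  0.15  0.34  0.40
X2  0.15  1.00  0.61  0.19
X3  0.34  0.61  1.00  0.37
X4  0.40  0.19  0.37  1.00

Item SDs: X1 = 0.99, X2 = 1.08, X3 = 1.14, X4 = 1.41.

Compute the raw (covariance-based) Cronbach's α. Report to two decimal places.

Σσ²ᵢ = 0.99² + 1.08² + 1.14² + 1.41² = 5.4342
Covariances σ_ij = r_ij · s_i · s_j:
  σ(X1,X2) = 0.15 × 0.99 × 1.08 = 0.1604
  σ(X1,X3) = 0.34 × 0.99 × 1.14 = 0.3837
  σ(X1,X4) = 0.40 × 0.99 × 1.41 = 0.5584
  σ(X2,X3) = 0.61 × 1.08 × 1.14 = 0.7510
  σ(X2,X4) = 0.19 × 1.08 × 1.41 = 0.2893
  σ(X3,X4) = 0.37 × 1.14 × 1.41 = 0.5947
σ²_T = Σσ²ᵢ + 2·Σσ_ij = 5.4342 + 2 × 2.7375 = 10.9092
α = (4/3)·(1 − 5.4342/10.9092) = 0.67

Cronbach's α = 0.67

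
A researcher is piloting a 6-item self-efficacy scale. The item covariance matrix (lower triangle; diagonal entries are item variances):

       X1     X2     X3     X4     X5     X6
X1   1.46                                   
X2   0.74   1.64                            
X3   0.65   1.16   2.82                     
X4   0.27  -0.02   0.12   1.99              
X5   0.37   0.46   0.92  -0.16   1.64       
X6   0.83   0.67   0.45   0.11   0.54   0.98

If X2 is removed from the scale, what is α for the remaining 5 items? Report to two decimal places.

α = 0.60

Remaining items: X1, X3, X4, X5, X6 (k = 5).
sum of item variances = 1.46 + 2.82 + 1.99 + 1.64 + 0.98 = 8.89
σ²_T = 8.89 + 2 × 4.10 = 17.09
α (item deleted) = (5/4)·(1 − 8.89/17.09) = 0.60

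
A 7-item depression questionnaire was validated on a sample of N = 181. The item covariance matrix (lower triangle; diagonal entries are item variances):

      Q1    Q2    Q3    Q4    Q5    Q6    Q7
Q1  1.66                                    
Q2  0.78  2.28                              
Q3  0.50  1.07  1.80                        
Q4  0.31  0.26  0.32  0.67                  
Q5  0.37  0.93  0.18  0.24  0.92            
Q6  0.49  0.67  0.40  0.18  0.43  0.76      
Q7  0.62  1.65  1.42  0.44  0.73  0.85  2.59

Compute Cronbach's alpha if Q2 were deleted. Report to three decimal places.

Remaining items: Q1, Q3, Q4, Q5, Q6, Q7 (k = 6).
Σσ²ᵢ = 1.66 + 1.80 + 0.67 + 0.92 + 0.76 + 2.59 = 8.40
σ²_T = 8.40 + 2 × 7.48 = 23.36
α (item deleted) = (6/5)·(1 − 8.40/23.36) = 0.768

α = 0.768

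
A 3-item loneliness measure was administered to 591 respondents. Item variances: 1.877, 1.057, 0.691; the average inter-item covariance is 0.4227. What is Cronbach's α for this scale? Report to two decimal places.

ΣVar(i) = 1.877 + 1.057 + 0.691 = 3.625
Sum of the 3 distinct covariances = 3 × 0.4227 = 1.2681
Var(T) = ΣVar(i) + 2·Σcov = 3.625 + 2 × 1.2681 = 6.1612
α = (3/2)·(1 − 3.625/6.1612) = 0.62

α = 0.62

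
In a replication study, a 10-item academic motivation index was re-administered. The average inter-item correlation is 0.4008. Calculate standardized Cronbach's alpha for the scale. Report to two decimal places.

α = 0.87

Standardized α = k·r̄ / (1 + (k−1)·r̄) = 10 × 0.4008 / (1 + 9 × 0.4008)
  = 4.0080 / 4.6072 = 0.87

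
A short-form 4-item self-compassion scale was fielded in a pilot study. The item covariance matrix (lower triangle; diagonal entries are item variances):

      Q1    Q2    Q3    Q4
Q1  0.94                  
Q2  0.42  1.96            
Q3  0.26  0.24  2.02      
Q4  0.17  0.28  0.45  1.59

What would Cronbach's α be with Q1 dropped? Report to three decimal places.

Remaining items: Q2, Q3, Q4 (k = 3).
Σσᵢ² = 1.96 + 2.02 + 1.59 = 5.57
σ²_total = 5.57 + 2 × 0.97 = 7.51
α (item deleted) = (3/2)·(1 − 5.57/7.51) = 0.387

α = 0.387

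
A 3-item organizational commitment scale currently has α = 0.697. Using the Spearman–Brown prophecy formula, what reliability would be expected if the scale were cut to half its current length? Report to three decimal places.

predicted reliability = 0.535

Length factor m = 1/2
α' = m·α / (1 − (1−m)·α)
   = 1/2 × 0.697 / (1 − (1 − 1/2) × 0.697)
   = 0.3485 / 0.6515 = 0.535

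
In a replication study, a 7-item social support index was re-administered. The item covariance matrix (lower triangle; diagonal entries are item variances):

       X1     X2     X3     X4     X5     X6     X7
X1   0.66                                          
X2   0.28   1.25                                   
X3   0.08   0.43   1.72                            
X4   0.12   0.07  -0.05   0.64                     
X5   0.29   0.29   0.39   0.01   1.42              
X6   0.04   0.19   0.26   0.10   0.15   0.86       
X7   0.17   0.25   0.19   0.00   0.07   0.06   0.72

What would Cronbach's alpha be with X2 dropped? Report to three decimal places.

Remaining items: X1, X3, X4, X5, X6, X7 (k = 6).
sum of item variances = 0.66 + 1.72 + 0.64 + 1.42 + 0.86 + 0.72 = 6.02
total variance = 6.02 + 2 × 1.88 = 9.78
α (item deleted) = (6/5)·(1 − 6.02/9.78) = 0.461

α = 0.461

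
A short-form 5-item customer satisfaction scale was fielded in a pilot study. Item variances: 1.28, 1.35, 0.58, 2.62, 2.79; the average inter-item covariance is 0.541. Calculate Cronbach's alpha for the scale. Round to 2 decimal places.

Cronbach's alpha = 0.70

ΣVar(i) = 1.28 + 1.35 + 0.58 + 2.62 + 2.79 = 8.62
Sum of the 10 distinct covariances = 10 × 0.541 = 5.410
total variance = ΣVar(i) + 2·Σcov = 8.62 + 2 × 5.410 = 19.440
α = (5/4)·(1 − 8.62/19.440) = 0.70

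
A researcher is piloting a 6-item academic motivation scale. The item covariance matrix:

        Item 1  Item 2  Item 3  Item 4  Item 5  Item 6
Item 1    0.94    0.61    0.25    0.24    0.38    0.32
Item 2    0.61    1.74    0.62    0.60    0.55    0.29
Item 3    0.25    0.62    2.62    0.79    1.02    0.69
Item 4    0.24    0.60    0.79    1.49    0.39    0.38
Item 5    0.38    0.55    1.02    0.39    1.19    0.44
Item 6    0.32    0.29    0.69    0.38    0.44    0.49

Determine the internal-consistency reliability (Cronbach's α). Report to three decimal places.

Σσᵢ² = 0.94 + 1.74 + 2.62 + 1.49 + 1.19 + 0.49 = 8.47
Sum of off-diagonal covariances = 7.57
σ²_T = 8.47 + 2 × 7.57 = 23.61
α = (k/(k−1))·(1 − Σσᵢ²/σ²_T) = (6/5)·(1 − 8.47/23.61) = 0.770

Cronbach's α = 0.770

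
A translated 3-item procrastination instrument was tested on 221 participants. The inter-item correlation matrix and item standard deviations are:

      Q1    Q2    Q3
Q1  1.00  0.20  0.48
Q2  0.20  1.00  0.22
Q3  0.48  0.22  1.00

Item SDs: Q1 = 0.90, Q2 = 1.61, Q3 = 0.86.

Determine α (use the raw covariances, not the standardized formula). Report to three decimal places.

Σσ²ᵢ = 0.90² + 1.61² + 0.86² = 4.1417
Covariances σ_ij = r_ij · s_i · s_j:
  σ(Q1,Q2) = 0.20 × 0.90 × 1.61 = 0.2898
  σ(Q1,Q3) = 0.48 × 0.90 × 0.86 = 0.3715
  σ(Q2,Q3) = 0.22 × 1.61 × 0.86 = 0.3046
σ²_T = Σσ²ᵢ + 2·Σσ_ij = 4.1417 + 2 × 0.9659 = 6.0735
α = (3/2)·(1 − 4.1417/6.0735) = 0.477

α = 0.477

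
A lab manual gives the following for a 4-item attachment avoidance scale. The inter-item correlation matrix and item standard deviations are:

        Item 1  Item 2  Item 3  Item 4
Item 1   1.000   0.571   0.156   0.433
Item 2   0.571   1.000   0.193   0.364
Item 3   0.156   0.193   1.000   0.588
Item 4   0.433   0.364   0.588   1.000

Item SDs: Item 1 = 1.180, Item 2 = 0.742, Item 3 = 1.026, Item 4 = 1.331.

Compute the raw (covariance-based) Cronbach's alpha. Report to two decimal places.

α = 0.71

Σσ²ᵢ = 1.180² + 0.742² + 1.026² + 1.331² = 4.7672
Covariances σ_ij = r_ij · s_i · s_j:
  σ(Item 1,Item 2) = 0.571 × 1.180 × 0.742 = 0.4999
  σ(Item 1,Item 3) = 0.156 × 1.180 × 1.026 = 0.1889
  σ(Item 1,Item 4) = 0.433 × 1.180 × 1.331 = 0.6801
  σ(Item 2,Item 3) = 0.193 × 0.742 × 1.026 = 0.1469
  σ(Item 2,Item 4) = 0.364 × 0.742 × 1.331 = 0.3595
  σ(Item 3,Item 4) = 0.588 × 1.026 × 1.331 = 0.8030
σ²_T = Σσ²ᵢ + 2·Σσ_ij = 4.7672 + 2 × 2.6783 = 10.1238
α = (4/3)·(1 − 4.7672/10.1238) = 0.71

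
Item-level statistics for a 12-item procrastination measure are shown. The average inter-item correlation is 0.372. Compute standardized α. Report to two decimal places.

standardized α = 0.88

Standardized α = k·r̄ / (1 + (k−1)·r̄) = 12 × 0.372 / (1 + 11 × 0.372)
  = 4.4640 / 5.0920 = 0.88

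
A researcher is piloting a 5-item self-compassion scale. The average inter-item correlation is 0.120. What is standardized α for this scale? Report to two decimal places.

standardized α = 0.41

Standardized α = k·r̄ / (1 + (k−1)·r̄) = 5 × 0.120 / (1 + 4 × 0.120)
  = 0.6000 / 1.4800 = 0.41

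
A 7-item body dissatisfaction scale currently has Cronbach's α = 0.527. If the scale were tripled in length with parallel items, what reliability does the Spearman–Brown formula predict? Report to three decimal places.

predicted reliability = 0.770

Length factor m = 3
α' = m·α / (1 + (m−1)·α)
   = 3 × 0.527 / (1 + (3 − 1) × 0.527)
   = 1.5810 / 2.0540 = 0.770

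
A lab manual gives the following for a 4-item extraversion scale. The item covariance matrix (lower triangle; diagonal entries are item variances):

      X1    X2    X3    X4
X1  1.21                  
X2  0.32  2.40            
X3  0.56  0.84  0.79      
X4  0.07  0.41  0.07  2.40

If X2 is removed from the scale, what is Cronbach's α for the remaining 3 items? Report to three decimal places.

Remaining items: X1, X3, X4 (k = 3).
sum of item variances = 1.21 + 0.79 + 2.40 = 4.40
total variance = 4.40 + 2 × 0.70 = 5.80
α (item deleted) = (3/2)·(1 − 4.40/5.80) = 0.362

α = 0.362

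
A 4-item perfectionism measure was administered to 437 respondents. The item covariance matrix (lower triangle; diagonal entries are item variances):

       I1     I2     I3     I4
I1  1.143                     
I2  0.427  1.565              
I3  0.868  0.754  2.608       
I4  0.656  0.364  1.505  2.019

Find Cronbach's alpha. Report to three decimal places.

ΣVar(i) = 1.143 + 1.565 + 2.608 + 2.019 = 7.335
Sum of off-diagonal covariances = 4.574
Var(T) = 7.335 + 2 × 4.574 = 16.483
α = (k/(k−1))·(1 − ΣVar(i)/Var(T)) = (4/3)·(1 − 7.335/16.483) = 0.740

α = 0.740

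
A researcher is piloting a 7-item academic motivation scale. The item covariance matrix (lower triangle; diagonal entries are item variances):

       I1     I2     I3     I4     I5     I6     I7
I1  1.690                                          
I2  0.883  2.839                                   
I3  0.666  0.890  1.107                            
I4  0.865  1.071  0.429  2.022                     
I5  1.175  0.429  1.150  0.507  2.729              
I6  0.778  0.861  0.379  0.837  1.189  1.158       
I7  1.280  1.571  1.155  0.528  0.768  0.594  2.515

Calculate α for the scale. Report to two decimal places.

Σσ²ᵢ = 1.690 + 2.839 + 1.107 + 2.022 + 2.729 + 1.158 + 2.515 = 14.060
Σ_{i<j} σ_ij = 18.005
Var(T) = 14.060 + 2 × 18.005 = 50.070
α = (k/(k−1))·(1 − Σσ²ᵢ/Var(T)) = (7/6)·(1 − 14.060/50.070) = 0.84

α = 0.84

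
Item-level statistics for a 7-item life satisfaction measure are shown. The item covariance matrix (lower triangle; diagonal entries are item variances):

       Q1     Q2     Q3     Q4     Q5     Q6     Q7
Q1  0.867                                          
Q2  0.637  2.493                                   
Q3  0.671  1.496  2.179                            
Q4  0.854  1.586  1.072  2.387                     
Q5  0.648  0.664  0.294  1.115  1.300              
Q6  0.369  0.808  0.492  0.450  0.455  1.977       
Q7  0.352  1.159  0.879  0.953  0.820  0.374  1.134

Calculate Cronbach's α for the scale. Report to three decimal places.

Cronbach's α = 0.844

Σσᵢ² = 0.867 + 2.493 + 2.179 + 2.387 + 1.300 + 1.977 + 1.134 = 12.337
Σ_{i<j} σ_ij = 16.148
σ²_T = 12.337 + 2 × 16.148 = 44.633
α = (k/(k−1))·(1 − Σσᵢ²/σ²_T) = (7/6)·(1 − 12.337/44.633) = 0.844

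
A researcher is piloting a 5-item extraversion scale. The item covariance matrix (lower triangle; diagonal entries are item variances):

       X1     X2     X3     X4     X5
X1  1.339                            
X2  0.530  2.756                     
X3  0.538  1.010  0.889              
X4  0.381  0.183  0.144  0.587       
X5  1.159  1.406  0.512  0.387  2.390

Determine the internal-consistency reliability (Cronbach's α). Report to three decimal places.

Cronbach's α = 0.764

sum of item variances = 1.339 + 2.756 + 0.889 + 0.587 + 2.390 = 7.961
Σ_{i<j} σ_ij = 6.250
total variance = 7.961 + 2 × 6.250 = 20.461
α = (k/(k−1))·(1 − sum of item variances/total variance) = (5/4)·(1 − 7.961/20.461) = 0.764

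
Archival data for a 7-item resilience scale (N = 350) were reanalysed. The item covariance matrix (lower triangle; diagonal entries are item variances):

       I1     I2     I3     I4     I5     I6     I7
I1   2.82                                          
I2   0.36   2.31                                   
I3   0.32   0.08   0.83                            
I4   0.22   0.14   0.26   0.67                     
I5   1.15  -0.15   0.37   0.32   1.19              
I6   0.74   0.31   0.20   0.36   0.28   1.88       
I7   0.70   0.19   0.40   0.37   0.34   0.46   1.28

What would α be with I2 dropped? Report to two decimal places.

Remaining items: I1, I3, I4, I5, I6, I7 (k = 6).
sum of item variances = 2.82 + 0.83 + 0.67 + 1.19 + 1.88 + 1.28 = 8.67
σ²_T = 8.67 + 2 × 6.49 = 21.65
α (item deleted) = (6/5)·(1 − 8.67/21.65) = 0.72

α = 0.72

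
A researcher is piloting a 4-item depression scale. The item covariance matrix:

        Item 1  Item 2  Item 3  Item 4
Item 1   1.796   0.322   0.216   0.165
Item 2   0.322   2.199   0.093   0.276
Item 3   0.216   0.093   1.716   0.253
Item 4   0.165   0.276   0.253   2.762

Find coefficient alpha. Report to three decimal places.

Σσ²ᵢ = 1.796 + 2.199 + 1.716 + 2.762 = 8.473
Sum of off-diagonal covariances = 1.325
Var(T) = 8.473 + 2 × 1.325 = 11.123
α = (k/(k−1))·(1 − Σσ²ᵢ/Var(T)) = (4/3)·(1 − 8.473/11.123) = 0.318

coefficient alpha = 0.318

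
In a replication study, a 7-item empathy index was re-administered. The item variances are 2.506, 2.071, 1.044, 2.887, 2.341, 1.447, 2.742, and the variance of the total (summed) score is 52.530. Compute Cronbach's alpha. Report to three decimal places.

α = 0.833

ΣVar(i) = 2.506 + 2.071 + 1.044 + 2.887 + 2.341 + 1.447 + 2.742 = 15.038
α = (k/(k−1))·(1 − ΣVar(i)/σ²_T) = (7/6)·(1 − 15.038/52.530) = 0.833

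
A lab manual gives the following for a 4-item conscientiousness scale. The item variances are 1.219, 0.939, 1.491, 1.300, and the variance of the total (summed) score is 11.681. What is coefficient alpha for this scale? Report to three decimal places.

Σσᵢ² = 1.219 + 0.939 + 1.491 + 1.300 = 4.949
α = (k/(k−1))·(1 − Σσᵢ²/σ²_T) = (4/3)·(1 − 4.949/11.681) = 0.768

coefficient alpha = 0.768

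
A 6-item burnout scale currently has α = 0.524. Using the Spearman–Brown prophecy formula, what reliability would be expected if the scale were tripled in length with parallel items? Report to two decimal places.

Length factor m = 3
α' = m·α / (1 + (m−1)·α)
   = 3 × 0.524 / (1 + (3 − 1) × 0.524)
   = 1.5720 / 2.0480 = 0.77

predicted reliability = 0.77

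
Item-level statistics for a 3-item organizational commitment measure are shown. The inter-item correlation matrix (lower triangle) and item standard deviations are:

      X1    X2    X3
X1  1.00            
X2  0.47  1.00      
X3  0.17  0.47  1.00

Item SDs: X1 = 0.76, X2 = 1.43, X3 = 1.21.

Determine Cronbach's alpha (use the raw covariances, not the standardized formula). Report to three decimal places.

Σσ²ᵢ = 0.76² + 1.43² + 1.21² = 4.0866
Covariances σ_ij = r_ij · s_i · s_j:
  σ(X1,X2) = 0.47 × 0.76 × 1.43 = 0.5108
  σ(X1,X3) = 0.17 × 0.76 × 1.21 = 0.1563
  σ(X2,X3) = 0.47 × 1.43 × 1.21 = 0.8132
σ²_T = Σσ²ᵢ + 2·Σσ_ij = 4.0866 + 2 × 1.4803 = 7.0472
α = (3/2)·(1 − 4.0866/7.0472) = 0.630

α = 0.630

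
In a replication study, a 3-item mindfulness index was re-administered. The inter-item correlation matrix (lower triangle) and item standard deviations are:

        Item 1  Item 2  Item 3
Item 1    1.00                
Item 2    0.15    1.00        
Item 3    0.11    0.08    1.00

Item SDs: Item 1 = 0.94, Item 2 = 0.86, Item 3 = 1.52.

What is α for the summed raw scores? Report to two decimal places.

α = 0.24

Σσ²ᵢ = 0.94² + 0.86² + 1.52² = 3.9336
Covariances σ_ij = r_ij · s_i · s_j:
  σ(Item 1,Item 2) = 0.15 × 0.94 × 0.86 = 0.1213
  σ(Item 1,Item 3) = 0.11 × 0.94 × 1.52 = 0.1572
  σ(Item 2,Item 3) = 0.08 × 0.86 × 1.52 = 0.1046
σ²_T = Σσ²ᵢ + 2·Σσ_ij = 3.9336 + 2 × 0.3831 = 4.6998
α = (3/2)·(1 − 3.9336/4.6998) = 0.24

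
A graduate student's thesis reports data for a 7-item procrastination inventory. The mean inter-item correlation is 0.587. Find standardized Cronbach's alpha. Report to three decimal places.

Standardized α = k·r̄ / (1 + (k−1)·r̄) = 7 × 0.587 / (1 + 6 × 0.587)
  = 4.1090 / 4.5220 = 0.909

α = 0.909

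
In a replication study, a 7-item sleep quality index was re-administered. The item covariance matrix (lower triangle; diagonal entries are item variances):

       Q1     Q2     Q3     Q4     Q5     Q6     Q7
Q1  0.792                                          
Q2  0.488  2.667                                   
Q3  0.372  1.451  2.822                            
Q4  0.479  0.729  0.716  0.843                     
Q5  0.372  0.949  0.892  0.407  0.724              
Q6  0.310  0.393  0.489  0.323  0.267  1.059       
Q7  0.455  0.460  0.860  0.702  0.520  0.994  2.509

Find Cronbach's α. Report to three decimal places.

Cronbach's α = 0.803

ΣVar(i) = 0.792 + 2.667 + 2.822 + 0.843 + 0.724 + 1.059 + 2.509 = 11.416
Sum of off-diagonal covariances = 12.628
σ²_T = 11.416 + 2 × 12.628 = 36.672
α = (k/(k−1))·(1 − ΣVar(i)/σ²_T) = (7/6)·(1 − 11.416/36.672) = 0.803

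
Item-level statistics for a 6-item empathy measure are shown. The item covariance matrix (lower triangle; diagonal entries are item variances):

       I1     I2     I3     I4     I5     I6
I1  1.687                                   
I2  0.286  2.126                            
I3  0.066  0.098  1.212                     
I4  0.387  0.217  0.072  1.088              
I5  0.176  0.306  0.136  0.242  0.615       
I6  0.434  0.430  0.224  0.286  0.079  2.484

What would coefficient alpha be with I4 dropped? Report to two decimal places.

α = 0.44

Remaining items: I1, I2, I3, I5, I6 (k = 5).
Σσ²ᵢ = 1.687 + 2.126 + 1.212 + 0.615 + 2.484 = 8.124
total variance = 8.124 + 2 × 2.235 = 12.594
α (item deleted) = (5/4)·(1 − 8.124/12.594) = 0.44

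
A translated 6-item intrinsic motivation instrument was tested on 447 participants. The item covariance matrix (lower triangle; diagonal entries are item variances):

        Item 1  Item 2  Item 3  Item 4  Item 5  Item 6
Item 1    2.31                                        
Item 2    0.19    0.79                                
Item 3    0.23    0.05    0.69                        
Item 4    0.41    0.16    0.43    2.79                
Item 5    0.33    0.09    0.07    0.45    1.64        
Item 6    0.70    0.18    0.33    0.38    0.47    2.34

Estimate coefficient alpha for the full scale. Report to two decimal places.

α = 0.55

Σσᵢ² = 2.31 + 0.79 + 0.69 + 2.79 + 1.64 + 2.34 = 10.56
Sum of the distinct covariances = 4.47
total variance = 10.56 + 2 × 4.47 = 19.50
α = (k/(k−1))·(1 − Σσᵢ²/total variance) = (6/5)·(1 − 10.56/19.50) = 0.55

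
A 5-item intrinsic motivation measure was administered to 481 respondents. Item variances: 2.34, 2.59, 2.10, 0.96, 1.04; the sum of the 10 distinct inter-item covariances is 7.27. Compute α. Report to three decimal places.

α = 0.771

Σσᵢ² = 2.34 + 2.59 + 2.10 + 0.96 + 1.04 = 9.03
Sum of distinct covariances = 7.27
Var(T) = Σσᵢ² + 2·Σcov = 9.03 + 2 × 7.27 = 23.57
α = (5/4)·(1 − 9.03/23.57) = 0.771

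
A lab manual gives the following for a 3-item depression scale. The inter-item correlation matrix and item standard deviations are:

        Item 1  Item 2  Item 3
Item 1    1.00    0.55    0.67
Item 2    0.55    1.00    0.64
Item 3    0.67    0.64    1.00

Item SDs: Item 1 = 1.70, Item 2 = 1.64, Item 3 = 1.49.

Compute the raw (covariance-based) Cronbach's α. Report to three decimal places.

α = 0.827

Σσ²ᵢ = 1.70² + 1.64² + 1.49² = 7.7997
Covariances σ_ij = r_ij · s_i · s_j:
  σ(Item 1,Item 2) = 0.55 × 1.70 × 1.64 = 1.5334
  σ(Item 1,Item 3) = 0.67 × 1.70 × 1.49 = 1.6971
  σ(Item 2,Item 3) = 0.64 × 1.64 × 1.49 = 1.5639
σ²_T = Σσ²ᵢ + 2·Σσ_ij = 7.7997 + 2 × 4.7944 = 17.3885
α = (3/2)·(1 − 7.7997/17.3885) = 0.827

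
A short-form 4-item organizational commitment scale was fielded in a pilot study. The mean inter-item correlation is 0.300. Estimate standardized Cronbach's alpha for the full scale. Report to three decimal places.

standardized Cronbach's alpha = 0.632

Standardized α = k·r̄ / (1 + (k−1)·r̄) = 4 × 0.300 / (1 + 3 × 0.300)
  = 1.2000 / 1.9000 = 0.632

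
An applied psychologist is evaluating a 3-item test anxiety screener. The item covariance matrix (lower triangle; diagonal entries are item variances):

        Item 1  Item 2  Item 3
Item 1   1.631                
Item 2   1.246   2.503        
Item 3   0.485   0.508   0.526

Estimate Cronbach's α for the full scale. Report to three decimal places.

α = 0.735

sum of item variances = 1.631 + 2.503 + 0.526 = 4.660
Σ_{i<j} σ_ij = 2.239
σ²_total = 4.660 + 2 × 2.239 = 9.138
α = (k/(k−1))·(1 − sum of item variances/σ²_total) = (3/2)·(1 − 4.660/9.138) = 0.735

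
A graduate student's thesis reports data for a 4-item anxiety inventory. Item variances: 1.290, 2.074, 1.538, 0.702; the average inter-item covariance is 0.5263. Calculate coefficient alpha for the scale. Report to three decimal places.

ΣVar(i) = 1.290 + 2.074 + 1.538 + 0.702 = 5.604
Sum of the 6 distinct covariances = 6 × 0.5263 = 3.1578
σ²_total = ΣVar(i) + 2·Σcov = 5.604 + 2 × 3.1578 = 11.9196
α = (4/3)·(1 − 5.604/11.9196) = 0.706

α = 0.706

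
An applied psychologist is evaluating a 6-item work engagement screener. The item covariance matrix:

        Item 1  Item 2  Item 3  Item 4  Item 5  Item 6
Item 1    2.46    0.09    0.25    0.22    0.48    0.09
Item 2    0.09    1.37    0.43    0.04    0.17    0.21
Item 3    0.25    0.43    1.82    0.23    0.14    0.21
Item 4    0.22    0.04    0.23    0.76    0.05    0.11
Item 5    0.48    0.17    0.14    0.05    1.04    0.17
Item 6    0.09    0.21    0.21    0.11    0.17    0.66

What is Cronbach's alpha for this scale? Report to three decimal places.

sum of item variances = 2.46 + 1.37 + 1.82 + 0.76 + 1.04 + 0.66 = 8.11
Σ_{i<j} σ_ij = 2.89
total variance = 8.11 + 2 × 2.89 = 13.89
α = (k/(k−1))·(1 − sum of item variances/total variance) = (6/5)·(1 − 8.11/13.89) = 0.499

α = 0.499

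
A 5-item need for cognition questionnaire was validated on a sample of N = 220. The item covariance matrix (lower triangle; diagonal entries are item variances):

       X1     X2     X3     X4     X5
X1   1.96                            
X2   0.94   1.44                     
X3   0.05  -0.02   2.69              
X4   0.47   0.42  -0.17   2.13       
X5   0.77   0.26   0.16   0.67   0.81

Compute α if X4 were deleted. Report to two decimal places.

Remaining items: X1, X2, X3, X5 (k = 4).
ΣVar(i) = 1.96 + 1.44 + 2.69 + 0.81 = 6.90
σ²_total = 6.90 + 2 × 2.16 = 11.22
α (item deleted) = (4/3)·(1 − 6.90/11.22) = 0.51

α = 0.51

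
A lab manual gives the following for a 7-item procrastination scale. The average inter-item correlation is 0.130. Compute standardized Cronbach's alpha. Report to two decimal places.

Standardized α = k·r̄ / (1 + (k−1)·r̄) = 7 × 0.130 / (1 + 6 × 0.130)
  = 0.9100 / 1.7800 = 0.51

α = 0.51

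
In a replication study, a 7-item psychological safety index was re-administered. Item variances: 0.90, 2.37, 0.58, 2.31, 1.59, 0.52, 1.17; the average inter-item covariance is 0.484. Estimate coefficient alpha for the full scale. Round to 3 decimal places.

α = 0.797

ΣVar(i) = 0.90 + 2.37 + 0.58 + 2.31 + 1.59 + 0.52 + 1.17 = 9.44
Sum of the 21 distinct covariances = 21 × 0.484 = 10.164
σ²_total = ΣVar(i) + 2·Σcov = 9.44 + 2 × 10.164 = 29.768
α = (7/6)·(1 − 9.44/29.768) = 0.797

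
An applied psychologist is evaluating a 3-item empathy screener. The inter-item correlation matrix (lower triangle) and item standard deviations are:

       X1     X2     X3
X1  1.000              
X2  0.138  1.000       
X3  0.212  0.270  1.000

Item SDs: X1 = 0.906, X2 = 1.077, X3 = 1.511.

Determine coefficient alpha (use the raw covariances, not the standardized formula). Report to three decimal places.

α = 0.433

Σσ²ᵢ = 0.906² + 1.077² + 1.511² = 4.2639
Covariances σ_ij = r_ij · s_i · s_j:
  σ(X1,X2) = 0.138 × 0.906 × 1.077 = 0.1347
  σ(X1,X3) = 0.212 × 0.906 × 1.511 = 0.2902
  σ(X2,X3) = 0.270 × 1.077 × 1.511 = 0.4394
σ²_T = Σσ²ᵢ + 2·Σσ_ij = 4.2639 + 2 × 0.8643 = 5.9925
α = (3/2)·(1 − 4.2639/5.9925) = 0.433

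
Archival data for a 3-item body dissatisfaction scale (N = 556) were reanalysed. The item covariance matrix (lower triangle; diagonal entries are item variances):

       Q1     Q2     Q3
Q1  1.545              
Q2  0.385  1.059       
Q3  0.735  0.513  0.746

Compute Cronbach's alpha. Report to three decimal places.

Cronbach's alpha = 0.740

Σσ²ᵢ = 1.545 + 1.059 + 0.746 = 3.350
Sum of the distinct covariances = 1.633
σ²_total = 3.350 + 2 × 1.633 = 6.616
α = (k/(k−1))·(1 − Σσ²ᵢ/σ²_total) = (3/2)·(1 − 3.350/6.616) = 0.740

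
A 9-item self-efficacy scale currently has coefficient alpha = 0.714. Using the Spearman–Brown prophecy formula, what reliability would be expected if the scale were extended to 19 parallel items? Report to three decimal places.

predicted reliability = 0.841

Length factor m = 19/9 = 2.1111
α' = m·α / (1 + (m−1)·α)
   = 19/9 × 0.714 / (1 + (19/9 − 1) × 0.714)
   = 1.5073 / 1.7933 = 0.841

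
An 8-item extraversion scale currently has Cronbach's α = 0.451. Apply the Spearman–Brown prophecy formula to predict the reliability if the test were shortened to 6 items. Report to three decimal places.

predicted reliability = 0.381

Length factor m = 6/8 = 0.7500
α' = m·α / (1 − (1−m)·α)
   = 6/8 × 0.451 / (1 − (1 − 6/8) × 0.451)
   = 0.3382 / 0.8872 = 0.381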